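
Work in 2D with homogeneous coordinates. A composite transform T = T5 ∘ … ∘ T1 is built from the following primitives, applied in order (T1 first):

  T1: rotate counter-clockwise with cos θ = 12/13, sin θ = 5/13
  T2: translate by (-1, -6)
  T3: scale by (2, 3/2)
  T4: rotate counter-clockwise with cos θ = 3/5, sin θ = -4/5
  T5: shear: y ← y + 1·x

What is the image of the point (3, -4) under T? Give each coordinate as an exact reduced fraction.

T(p) = (-408/65, -2503/130)

T1 rotate counter-clockwise with cos θ = 12/13, sin θ = 5/13: (3, -4) → (56/13, -33/13)
T2 translate by (-1, -6): (56/13, -33/13) → (43/13, -111/13)
T3 scale by (2, 3/2): (43/13, -111/13) → (86/13, -333/26)
T4 rotate counter-clockwise with cos θ = 3/5, sin θ = -4/5: (86/13, -333/26) → (-408/65, -1687/130)
T5 shear: y ← y + 1·x: (-408/65, -1687/130) → (-408/65, -2503/130)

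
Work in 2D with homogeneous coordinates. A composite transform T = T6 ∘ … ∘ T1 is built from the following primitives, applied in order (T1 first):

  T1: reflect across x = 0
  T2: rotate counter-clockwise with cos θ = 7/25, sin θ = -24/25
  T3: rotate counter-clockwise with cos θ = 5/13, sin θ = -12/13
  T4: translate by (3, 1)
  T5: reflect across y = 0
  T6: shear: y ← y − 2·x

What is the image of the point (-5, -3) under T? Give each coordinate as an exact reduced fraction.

T1 reflect across x = 0: (-5, -3) → (5, -3)
T2 rotate counter-clockwise with cos θ = 7/25, sin θ = -24/25: (5, -3) → (-37/25, -141/25)
T3 rotate counter-clockwise with cos θ = 5/13, sin θ = -12/13: (-37/25, -141/25) → (-1877/325, -261/325)
T4 translate by (3, 1): (-1877/325, -261/325) → (-902/325, 64/325)
T5 reflect across y = 0: (-902/325, 64/325) → (-902/325, -64/325)
T6 shear: y ← y − 2·x: (-902/325, -64/325) → (-902/325, 348/65)

T(p) = (-902/325, 348/65)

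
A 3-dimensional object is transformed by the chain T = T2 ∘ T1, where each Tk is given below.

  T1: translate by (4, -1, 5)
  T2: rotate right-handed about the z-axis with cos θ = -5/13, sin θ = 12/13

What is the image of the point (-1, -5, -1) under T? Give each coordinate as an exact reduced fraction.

T(p) = (57/13, 66/13, 4)

T1 translate by (4, -1, 5): (-1, -5, -1) → (3, -6, 4)
T2 rotate right-handed about the z-axis with cos θ = -5/13, sin θ = 12/13: (3, -6, 4) → (57/13, 66/13, 4)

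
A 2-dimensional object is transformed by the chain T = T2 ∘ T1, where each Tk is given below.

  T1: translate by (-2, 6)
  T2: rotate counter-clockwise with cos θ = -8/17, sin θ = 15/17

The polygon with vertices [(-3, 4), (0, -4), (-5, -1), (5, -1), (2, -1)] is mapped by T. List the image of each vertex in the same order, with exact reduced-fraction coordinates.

image vertices: (-110/17, -155/17), (-14/17, -46/17), (-19/17, -145/17), (-99/17, 5/17), (-75/17, -40/17)

T1 translate by (-2, 6): (-3, 4) → (-5, 10); (0, -4) → (-2, 2); (-5, -1) → (-7, 5); (5, -1) → (3, 5); (2, -1) → (0, 5)
T2 rotate counter-clockwise with cos θ = -8/17, sin θ = 15/17: (-5, 10) → (-110/17, -155/17); (-2, 2) → (-14/17, -46/17); (-7, 5) → (-19/17, -145/17); (3, 5) → (-99/17, 5/17); (0, 5) → (-75/17, -40/17)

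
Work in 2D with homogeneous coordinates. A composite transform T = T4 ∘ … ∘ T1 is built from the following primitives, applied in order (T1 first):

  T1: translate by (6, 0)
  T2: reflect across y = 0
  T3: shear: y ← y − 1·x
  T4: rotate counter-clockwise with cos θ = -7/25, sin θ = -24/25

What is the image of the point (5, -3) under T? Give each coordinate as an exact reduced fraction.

T1 translate by (6, 0): (5, -3) → (11, -3)
T2 reflect across y = 0: (11, -3) → (11, 3)
T3 shear: y ← y − 1·x: (11, 3) → (11, -8)
T4 rotate counter-clockwise with cos θ = -7/25, sin θ = -24/25: (11, -8) → (-269/25, -208/25)

T(p) = (-269/25, -208/25)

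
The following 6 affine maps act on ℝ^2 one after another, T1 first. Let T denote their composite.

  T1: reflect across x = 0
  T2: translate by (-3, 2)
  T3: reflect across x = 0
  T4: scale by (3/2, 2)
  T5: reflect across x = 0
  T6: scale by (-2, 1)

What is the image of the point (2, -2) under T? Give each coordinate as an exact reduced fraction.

T(p) = (15, 0)

T1 reflect across x = 0: (2, -2) → (-2, -2)
T2 translate by (-3, 2): (-2, -2) → (-5, 0)
T3 reflect across x = 0: (-5, 0) → (5, 0)
T4 scale by (3/2, 2): (5, 0) → (15/2, 0)
T5 reflect across x = 0: (15/2, 0) → (-15/2, 0)
T6 scale by (-2, 1): (-15/2, 0) → (15, 0)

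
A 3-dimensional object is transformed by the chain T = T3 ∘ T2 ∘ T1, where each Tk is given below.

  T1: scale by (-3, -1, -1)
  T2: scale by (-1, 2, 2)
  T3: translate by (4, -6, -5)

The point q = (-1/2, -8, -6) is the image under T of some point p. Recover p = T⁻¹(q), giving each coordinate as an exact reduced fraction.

p = (-3/2, 1, 1/2)

T1 = [-3 0 0 0; 0 -1 0 0; 0 0 -1 0; 0 0 0 1]
T2·T1 = [3 0 0 0; 0 -2 0 0; 0 0 -2 0; 0 0 0 1]
T3·…·T1 = [3 0 0 4; 0 -2 0 -6; 0 0 -2 -5; 0 0 0 1]
det M = 12; M⁻¹ = [1/3 0 0 -4/3; 0 -1/2 0 -3; 0 0 -1/2 -5/2; 0 0 0 1]
M⁻¹ · (-1/2, -8, -6)ᵀ = (-3/2, 1, 1/2)ᵀ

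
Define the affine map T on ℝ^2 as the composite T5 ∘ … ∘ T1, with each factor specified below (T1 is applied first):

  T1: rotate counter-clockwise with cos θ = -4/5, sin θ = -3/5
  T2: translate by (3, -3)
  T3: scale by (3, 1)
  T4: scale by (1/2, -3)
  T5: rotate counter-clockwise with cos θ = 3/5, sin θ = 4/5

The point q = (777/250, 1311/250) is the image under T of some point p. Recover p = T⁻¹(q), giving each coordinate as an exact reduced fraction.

p = (-5/2, -8/5)

T1 = [-4/5 3/5 0; -3/5 -4/5 0; 0 0 1]
T2·T1 = [-4/5 3/5 3; -3/5 -4/5 -3; 0 0 1]
T3·…·T1 = [-12/5 9/5 9; -3/5 -4/5 -3; 0 0 1]
T4·…·T1 = [-6/5 9/10 9/2; 9/5 12/5 9; 0 0 1]
T5·…·T1 = [-54/25 -69/50 -9/2; 3/25 54/25 9; 0 0 1]
det M = -9/2; M⁻¹ = [-12/25 -23/75 3/5; 2/75 12/25 -21/5; 0 0 1]
M⁻¹ · (777/250, 1311/250)ᵀ = (-5/2, -8/5)ᵀ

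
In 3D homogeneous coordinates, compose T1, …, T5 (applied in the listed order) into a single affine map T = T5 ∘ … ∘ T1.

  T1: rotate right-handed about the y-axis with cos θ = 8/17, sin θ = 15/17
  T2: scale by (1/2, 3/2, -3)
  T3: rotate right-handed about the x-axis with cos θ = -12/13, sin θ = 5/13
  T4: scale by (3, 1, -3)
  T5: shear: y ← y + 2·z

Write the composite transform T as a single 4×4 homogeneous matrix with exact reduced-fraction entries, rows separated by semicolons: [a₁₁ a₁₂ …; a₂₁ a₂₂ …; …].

T = [12/17 0 45/34 0; 3015/221 -63/13 -1608/221 0; 1620/221 -45/26 -864/221 0; 0 0 0 1]

T1 = [8/17 0 15/17 0; 0 1 0 0; -15/17 0 8/17 0; 0 0 0 1]
T2·T1 = [4/17 0 15/34 0; 0 3/2 0 0; 45/17 0 -24/17 0; 0 0 0 1]
T3·…·T1 = [4/17 0 15/34 0; -225/221 -18/13 120/221 0; -540/221 15/26 288/221 0; 0 0 0 1]
T4·…·T1 = [12/17 0 45/34 0; -225/221 -18/13 120/221 0; 1620/221 -45/26 -864/221 0; 0 0 0 1]
T5·…·T1 = [12/17 0 45/34 0; 3015/221 -63/13 -1608/221 0; 1620/221 -45/26 -864/221 0; 0 0 0 1]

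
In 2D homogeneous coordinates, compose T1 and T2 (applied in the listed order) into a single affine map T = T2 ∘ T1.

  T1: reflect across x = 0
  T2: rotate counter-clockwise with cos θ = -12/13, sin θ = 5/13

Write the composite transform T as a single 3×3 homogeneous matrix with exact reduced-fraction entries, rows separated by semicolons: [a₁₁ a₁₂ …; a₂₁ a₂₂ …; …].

T1 = [-1 0 0; 0 1 0; 0 0 1]
T2·T1 = [12/13 -5/13 0; -5/13 -12/13 0; 0 0 1]

T = [12/13 -5/13 0; -5/13 -12/13 0; 0 0 1]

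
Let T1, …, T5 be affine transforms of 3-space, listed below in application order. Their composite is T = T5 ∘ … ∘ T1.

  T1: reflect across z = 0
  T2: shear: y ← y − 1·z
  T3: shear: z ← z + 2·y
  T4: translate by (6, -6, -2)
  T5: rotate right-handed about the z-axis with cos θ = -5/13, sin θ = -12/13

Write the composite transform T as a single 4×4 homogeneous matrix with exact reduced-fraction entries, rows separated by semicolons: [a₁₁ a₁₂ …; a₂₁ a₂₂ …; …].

T1 = [1 0 0 0; 0 1 0 0; 0 0 -1 0; 0 0 0 1]
T2·T1 = [1 0 0 0; 0 1 1 0; 0 0 -1 0; 0 0 0 1]
T3·…·T1 = [1 0 0 0; 0 1 1 0; 0 2 1 0; 0 0 0 1]
T4·…·T1 = [1 0 0 6; 0 1 1 -6; 0 2 1 -2; 0 0 0 1]
T5·…·T1 = [-5/13 12/13 12/13 -102/13; -12/13 -5/13 -5/13 -42/13; 0 2 1 -2; 0 0 0 1]

T = [-5/13 12/13 12/13 -102/13; -12/13 -5/13 -5/13 -42/13; 0 2 1 -2; 0 0 0 1]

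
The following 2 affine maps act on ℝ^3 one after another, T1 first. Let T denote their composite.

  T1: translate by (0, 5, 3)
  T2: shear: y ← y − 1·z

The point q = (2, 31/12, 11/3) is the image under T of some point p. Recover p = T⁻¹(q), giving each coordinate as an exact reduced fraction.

T1 = [1 0 0 0; 0 1 0 5; 0 0 1 3; 0 0 0 1]
T2·T1 = [1 0 0 0; 0 1 -1 2; 0 0 1 3; 0 0 0 1]
det M = 1; M⁻¹ = [1 0 0 0; 0 1 1 -5; 0 0 1 -3; 0 0 0 1]
M⁻¹ · (2, 31/12, 11/3)ᵀ = (2, 5/4, 2/3)ᵀ

p = (2, 5/4, 2/3)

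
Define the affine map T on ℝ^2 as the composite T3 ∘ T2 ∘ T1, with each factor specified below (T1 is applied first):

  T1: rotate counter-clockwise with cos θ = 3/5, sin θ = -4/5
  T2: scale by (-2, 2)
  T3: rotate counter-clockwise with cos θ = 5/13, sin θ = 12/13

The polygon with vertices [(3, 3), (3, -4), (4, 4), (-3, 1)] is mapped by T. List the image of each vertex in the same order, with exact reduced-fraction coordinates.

T1 rotate counter-clockwise with cos θ = 3/5, sin θ = -4/5: (3, 3) → (21/5, -3/5); (3, -4) → (-7/5, -24/5); (4, 4) → (28/5, -4/5); (-3, 1) → (-1, 3)
T2 scale by (-2, 2): (21/5, -3/5) → (-42/5, -6/5); (-7/5, -24/5) → (14/5, -48/5); (28/5, -4/5) → (-56/5, -8/5); (-1, 3) → (2, 6)
T3 rotate counter-clockwise with cos θ = 5/13, sin θ = 12/13: (-42/5, -6/5) → (-138/65, -534/65); (14/5, -48/5) → (646/65, -72/65); (-56/5, -8/5) → (-184/65, -712/65); (2, 6) → (-62/13, 54/13)

image vertices: (-138/65, -534/65), (646/65, -72/65), (-184/65, -712/65), (-62/13, 54/13)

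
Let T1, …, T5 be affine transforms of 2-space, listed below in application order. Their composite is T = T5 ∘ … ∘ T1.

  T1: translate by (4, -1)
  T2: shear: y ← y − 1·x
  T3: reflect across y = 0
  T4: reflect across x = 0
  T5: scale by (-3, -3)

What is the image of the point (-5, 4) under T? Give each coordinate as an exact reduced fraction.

T1 translate by (4, -1): (-5, 4) → (-1, 3)
T2 shear: y ← y − 1·x: (-1, 3) → (-1, 4)
T3 reflect across y = 0: (-1, 4) → (-1, -4)
T4 reflect across x = 0: (-1, -4) → (1, -4)
T5 scale by (-3, -3): (1, -4) → (-3, 12)

T(p) = (-3, 12)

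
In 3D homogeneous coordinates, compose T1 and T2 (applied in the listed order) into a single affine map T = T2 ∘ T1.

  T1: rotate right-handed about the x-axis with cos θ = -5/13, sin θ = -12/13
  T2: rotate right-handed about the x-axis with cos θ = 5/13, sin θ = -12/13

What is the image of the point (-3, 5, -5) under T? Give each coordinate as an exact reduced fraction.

T(p) = (-3, -5, 5)

T1 rotate right-handed about the x-axis with cos θ = -5/13, sin θ = -12/13: (-3, 5, -5) → (-3, -85/13, -35/13)
T2 rotate right-handed about the x-axis with cos θ = 5/13, sin θ = -12/13: (-3, -85/13, -35/13) → (-3, -5, 5)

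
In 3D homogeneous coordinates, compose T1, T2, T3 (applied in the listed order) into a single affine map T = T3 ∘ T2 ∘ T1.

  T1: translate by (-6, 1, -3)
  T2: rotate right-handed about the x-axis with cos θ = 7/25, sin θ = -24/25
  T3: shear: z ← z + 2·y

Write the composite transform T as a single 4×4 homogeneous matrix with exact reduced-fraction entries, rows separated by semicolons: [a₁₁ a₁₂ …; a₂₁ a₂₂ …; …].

T1 = [1 0 0 -6; 0 1 0 1; 0 0 1 -3; 0 0 0 1]
T2·T1 = [1 0 0 -6; 0 7/25 24/25 -13/5; 0 -24/25 7/25 -9/5; 0 0 0 1]
T3·…·T1 = [1 0 0 -6; 0 7/25 24/25 -13/5; 0 -2/5 11/5 -7; 0 0 0 1]

T = [1 0 0 -6; 0 7/25 24/25 -13/5; 0 -2/5 11/5 -7; 0 0 0 1]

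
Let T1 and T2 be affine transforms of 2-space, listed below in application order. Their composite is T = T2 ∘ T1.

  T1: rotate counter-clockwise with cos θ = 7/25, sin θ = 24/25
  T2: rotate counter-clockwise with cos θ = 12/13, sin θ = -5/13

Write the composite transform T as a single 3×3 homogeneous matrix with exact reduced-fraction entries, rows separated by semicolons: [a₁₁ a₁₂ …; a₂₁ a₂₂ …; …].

T1 = [7/25 -24/25 0; 24/25 7/25 0; 0 0 1]
T2·T1 = [204/325 -253/325 0; 253/325 204/325 0; 0 0 1]

T = [204/325 -253/325 0; 253/325 204/325 0; 0 0 1]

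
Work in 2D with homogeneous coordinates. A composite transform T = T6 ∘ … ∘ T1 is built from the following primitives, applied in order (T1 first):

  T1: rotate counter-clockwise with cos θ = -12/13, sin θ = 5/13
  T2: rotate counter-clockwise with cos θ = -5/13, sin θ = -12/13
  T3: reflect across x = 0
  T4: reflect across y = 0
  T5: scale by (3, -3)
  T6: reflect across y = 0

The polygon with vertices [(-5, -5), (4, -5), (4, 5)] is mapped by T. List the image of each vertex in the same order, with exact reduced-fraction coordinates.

T1 rotate counter-clockwise with cos θ = -12/13, sin θ = 5/13: (-5, -5) → (85/13, 35/13); (4, -5) → (-23/13, 80/13); (4, 5) → (-73/13, -40/13)
T2 rotate counter-clockwise with cos θ = -5/13, sin θ = -12/13: (85/13, 35/13) → (-5/169, -1195/169); (-23/13, 80/13) → (1075/169, -124/169); (-73/13, -40/13) → (-115/169, 1076/169)
T3 reflect across x = 0: (-5/169, -1195/169) → (5/169, -1195/169); (1075/169, -124/169) → (-1075/169, -124/169); (-115/169, 1076/169) → (115/169, 1076/169)
T4 reflect across y = 0: (5/169, -1195/169) → (5/169, 1195/169); (-1075/169, -124/169) → (-1075/169, 124/169); (115/169, 1076/169) → (115/169, -1076/169)
T5 scale by (3, -3): (5/169, 1195/169) → (15/169, -3585/169); (-1075/169, 124/169) → (-3225/169, -372/169); (115/169, -1076/169) → (345/169, 3228/169)
T6 reflect across y = 0: (15/169, -3585/169) → (15/169, 3585/169); (-3225/169, -372/169) → (-3225/169, 372/169); (345/169, 3228/169) → (345/169, -3228/169)

image vertices: (15/169, 3585/169), (-3225/169, 372/169), (345/169, -3228/169)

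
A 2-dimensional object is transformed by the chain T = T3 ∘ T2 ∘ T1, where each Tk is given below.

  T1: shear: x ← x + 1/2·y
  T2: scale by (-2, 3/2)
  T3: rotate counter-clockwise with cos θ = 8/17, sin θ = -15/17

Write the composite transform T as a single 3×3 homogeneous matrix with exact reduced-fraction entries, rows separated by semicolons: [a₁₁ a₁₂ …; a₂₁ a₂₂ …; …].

T1 = [1 1/2 0; 0 1 0; 0 0 1]
T2·T1 = [-2 -1 0; 0 3/2 0; 0 0 1]
T3·…·T1 = [-16/17 29/34 0; 30/17 27/17 0; 0 0 1]

T = [-16/17 29/34 0; 30/17 27/17 0; 0 0 1]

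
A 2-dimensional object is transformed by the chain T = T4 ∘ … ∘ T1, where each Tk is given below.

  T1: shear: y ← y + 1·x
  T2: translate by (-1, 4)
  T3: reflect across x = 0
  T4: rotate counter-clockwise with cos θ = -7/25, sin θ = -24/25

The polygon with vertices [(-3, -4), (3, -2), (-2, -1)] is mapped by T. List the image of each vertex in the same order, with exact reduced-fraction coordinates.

T1 shear: y ← y + 1·x: (-3, -4) → (-3, -7); (3, -2) → (3, 1); (-2, -1) → (-2, -3)
T2 translate by (-1, 4): (-3, -7) → (-4, -3); (3, 1) → (2, 5); (-2, -3) → (-3, 1)
T3 reflect across x = 0: (-4, -3) → (4, -3); (2, 5) → (-2, 5); (-3, 1) → (3, 1)
T4 rotate counter-clockwise with cos θ = -7/25, sin θ = -24/25: (4, -3) → (-4, -3); (-2, 5) → (134/25, 13/25); (3, 1) → (3/25, -79/25)

image vertices: (-4, -3), (134/25, 13/25), (3/25, -79/25)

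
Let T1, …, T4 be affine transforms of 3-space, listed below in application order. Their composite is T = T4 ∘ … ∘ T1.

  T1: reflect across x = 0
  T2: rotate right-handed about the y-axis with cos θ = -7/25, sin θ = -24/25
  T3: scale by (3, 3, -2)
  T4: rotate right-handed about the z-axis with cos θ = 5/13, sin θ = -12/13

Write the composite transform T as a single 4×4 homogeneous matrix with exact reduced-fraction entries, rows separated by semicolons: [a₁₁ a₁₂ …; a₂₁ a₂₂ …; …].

T1 = [-1 0 0 0; 0 1 0 0; 0 0 1 0; 0 0 0 1]
T2·T1 = [7/25 0 -24/25 0; 0 1 0 0; -24/25 0 -7/25 0; 0 0 0 1]
T3·…·T1 = [21/25 0 -72/25 0; 0 3 0 0; 48/25 0 14/25 0; 0 0 0 1]
T4·…·T1 = [21/65 36/13 -72/65 0; -252/325 15/13 864/325 0; 48/25 0 14/25 0; 0 0 0 1]

T = [21/65 36/13 -72/65 0; -252/325 15/13 864/325 0; 48/25 0 14/25 0; 0 0 0 1]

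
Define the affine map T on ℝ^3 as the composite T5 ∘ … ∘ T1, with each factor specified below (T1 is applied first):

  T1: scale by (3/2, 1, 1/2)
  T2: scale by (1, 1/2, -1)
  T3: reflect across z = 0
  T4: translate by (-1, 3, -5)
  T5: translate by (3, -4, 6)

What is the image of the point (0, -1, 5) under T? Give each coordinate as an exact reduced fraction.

T(p) = (2, -3/2, 7/2)

T1 scale by (3/2, 1, 1/2): (0, -1, 5) → (0, -1, 5/2)
T2 scale by (1, 1/2, -1): (0, -1, 5/2) → (0, -1/2, -5/2)
T3 reflect across z = 0: (0, -1/2, -5/2) → (0, -1/2, 5/2)
T4 translate by (-1, 3, -5): (0, -1/2, 5/2) → (-1, 5/2, -5/2)
T5 translate by (3, -4, 6): (-1, 5/2, -5/2) → (2, -3/2, 7/2)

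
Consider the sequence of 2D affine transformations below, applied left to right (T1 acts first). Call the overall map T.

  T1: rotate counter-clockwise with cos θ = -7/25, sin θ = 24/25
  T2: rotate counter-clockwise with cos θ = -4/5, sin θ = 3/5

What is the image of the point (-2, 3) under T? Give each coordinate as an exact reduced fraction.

T1 rotate counter-clockwise with cos θ = -7/25, sin θ = 24/25: (-2, 3) → (-58/25, -69/25)
T2 rotate counter-clockwise with cos θ = -4/5, sin θ = 3/5: (-58/25, -69/25) → (439/125, 102/125)

T(p) = (439/125, 102/125)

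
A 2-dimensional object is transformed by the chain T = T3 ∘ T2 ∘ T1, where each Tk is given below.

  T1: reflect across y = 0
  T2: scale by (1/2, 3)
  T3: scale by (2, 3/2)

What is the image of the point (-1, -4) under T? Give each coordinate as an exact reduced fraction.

T1 reflect across y = 0: (-1, -4) → (-1, 4)
T2 scale by (1/2, 3): (-1, 4) → (-1/2, 12)
T3 scale by (2, 3/2): (-1/2, 12) → (-1, 18)

T(p) = (-1, 18)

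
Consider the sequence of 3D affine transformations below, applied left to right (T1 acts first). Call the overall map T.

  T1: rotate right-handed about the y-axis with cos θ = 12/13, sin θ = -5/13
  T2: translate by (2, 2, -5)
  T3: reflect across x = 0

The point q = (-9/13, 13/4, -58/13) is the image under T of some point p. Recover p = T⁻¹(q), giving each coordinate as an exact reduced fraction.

p = (-1, 5/4, 1)

T1 = [12/13 0 -5/13 0; 0 1 0 0; 5/13 0 12/13 0; 0 0 0 1]
T2·T1 = [12/13 0 -5/13 2; 0 1 0 2; 5/13 0 12/13 -5; 0 0 0 1]
T3·…·T1 = [-12/13 0 5/13 -2; 0 1 0 2; 5/13 0 12/13 -5; 0 0 0 1]
det M = -1; M⁻¹ = [-12/13 0 5/13 1/13; 0 1 0 -2; 5/13 0 12/13 70/13; 0 0 0 1]
M⁻¹ · (-9/13, 13/4, -58/13)ᵀ = (-1, 5/4, 1)ᵀ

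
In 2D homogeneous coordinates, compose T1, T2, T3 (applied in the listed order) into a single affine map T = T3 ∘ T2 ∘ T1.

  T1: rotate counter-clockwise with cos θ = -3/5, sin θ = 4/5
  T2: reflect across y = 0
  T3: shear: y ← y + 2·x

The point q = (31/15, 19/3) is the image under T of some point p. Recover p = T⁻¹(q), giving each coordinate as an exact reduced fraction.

p = (-3, -1/3)

T1 = [-3/5 -4/5 0; 4/5 -3/5 0; 0 0 1]
T2·T1 = [-3/5 -4/5 0; -4/5 3/5 0; 0 0 1]
T3·…·T1 = [-3/5 -4/5 0; -2 -1 0; 0 0 1]
det M = -1; M⁻¹ = [1 -4/5 0; -2 3/5 0; 0 0 1]
M⁻¹ · (31/15, 19/3)ᵀ = (-3, -1/3)ᵀ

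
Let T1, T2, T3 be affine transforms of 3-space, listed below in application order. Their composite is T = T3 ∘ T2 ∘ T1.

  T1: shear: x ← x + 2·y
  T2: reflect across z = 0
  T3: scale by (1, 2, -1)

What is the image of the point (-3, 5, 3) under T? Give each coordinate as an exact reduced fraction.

T(p) = (7, 10, 3)

T1 shear: x ← x + 2·y: (-3, 5, 3) → (7, 5, 3)
T2 reflect across z = 0: (7, 5, 3) → (7, 5, -3)
T3 scale by (1, 2, -1): (7, 5, -3) → (7, 10, 3)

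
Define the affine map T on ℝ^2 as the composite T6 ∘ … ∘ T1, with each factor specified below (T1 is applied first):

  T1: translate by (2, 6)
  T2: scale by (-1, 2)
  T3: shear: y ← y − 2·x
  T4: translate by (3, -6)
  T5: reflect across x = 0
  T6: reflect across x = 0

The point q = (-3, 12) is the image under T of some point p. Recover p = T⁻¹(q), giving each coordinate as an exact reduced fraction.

T1 = [1 0 2; 0 1 6; 0 0 1]
T2·T1 = [-1 0 -2; 0 2 12; 0 0 1]
T3·…·T1 = [-1 0 -2; 2 2 16; 0 0 1]
T4·…·T1 = [-1 0 1; 2 2 10; 0 0 1]
T5·…·T1 = [1 0 -1; 2 2 10; 0 0 1]
T6·…·T1 = [-1 0 1; 2 2 10; 0 0 1]
det M = -2; M⁻¹ = [-1 0 1; 1 1/2 -6; 0 0 1]
M⁻¹ · (-3, 12)ᵀ = (4, -3)ᵀ

p = (4, -3)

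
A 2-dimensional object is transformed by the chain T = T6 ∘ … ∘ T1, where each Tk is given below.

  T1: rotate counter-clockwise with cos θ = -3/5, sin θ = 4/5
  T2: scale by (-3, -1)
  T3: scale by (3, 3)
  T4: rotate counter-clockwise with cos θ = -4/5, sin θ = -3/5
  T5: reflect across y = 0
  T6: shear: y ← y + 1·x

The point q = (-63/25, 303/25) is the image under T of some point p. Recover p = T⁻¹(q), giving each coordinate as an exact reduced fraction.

p = (-2, 3)

T1 = [-3/5 -4/5 0; 4/5 -3/5 0; 0 0 1]
T2·T1 = [9/5 12/5 0; -4/5 3/5 0; 0 0 1]
T3·…·T1 = [27/5 36/5 0; -12/5 9/5 0; 0 0 1]
T4·…·T1 = [-144/25 -117/25 0; -33/25 -144/25 0; 0 0 1]
T5·…·T1 = [-144/25 -117/25 0; 33/25 144/25 0; 0 0 1]
T6·…·T1 = [-144/25 -117/25 0; -111/25 27/25 0; 0 0 1]
det M = -27; M⁻¹ = [-1/25 -13/75 0; -37/225 16/75 0; 0 0 1]
M⁻¹ · (-63/25, 303/25)ᵀ = (-2, 3)ᵀ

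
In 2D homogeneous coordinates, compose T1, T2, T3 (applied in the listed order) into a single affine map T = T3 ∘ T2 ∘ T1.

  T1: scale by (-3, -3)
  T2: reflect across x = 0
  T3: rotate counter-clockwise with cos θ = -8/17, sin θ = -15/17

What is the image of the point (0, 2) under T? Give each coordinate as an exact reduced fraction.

T(p) = (-90/17, 48/17)

T1 scale by (-3, -3): (0, 2) → (0, -6)
T2 reflect across x = 0: (0, -6) → (0, -6)
T3 rotate counter-clockwise with cos θ = -8/17, sin θ = -15/17: (0, -6) → (-90/17, 48/17)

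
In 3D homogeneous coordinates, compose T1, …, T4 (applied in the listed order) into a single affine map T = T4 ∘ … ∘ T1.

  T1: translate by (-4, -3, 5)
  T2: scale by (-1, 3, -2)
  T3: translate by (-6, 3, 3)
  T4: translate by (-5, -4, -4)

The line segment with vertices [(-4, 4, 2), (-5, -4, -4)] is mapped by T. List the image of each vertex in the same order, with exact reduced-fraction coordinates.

T1 translate by (-4, -3, 5): (-4, 4, 2) → (-8, 1, 7); (-5, -4, -4) → (-9, -7, 1)
T2 scale by (-1, 3, -2): (-8, 1, 7) → (8, 3, -14); (-9, -7, 1) → (9, -21, -2)
T3 translate by (-6, 3, 3): (8, 3, -14) → (2, 6, -11); (9, -21, -2) → (3, -18, 1)
T4 translate by (-5, -4, -4): (2, 6, -11) → (-3, 2, -15); (3, -18, 1) → (-2, -22, -3)

image vertices: (-3, 2, -15), (-2, -22, -3)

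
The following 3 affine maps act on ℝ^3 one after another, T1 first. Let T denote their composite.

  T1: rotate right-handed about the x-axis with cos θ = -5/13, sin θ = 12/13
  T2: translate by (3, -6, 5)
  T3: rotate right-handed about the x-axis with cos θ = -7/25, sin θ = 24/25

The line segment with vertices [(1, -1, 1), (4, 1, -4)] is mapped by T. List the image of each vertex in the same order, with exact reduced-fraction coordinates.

image vertices: (4, -557/325, -2376/325), (7, -2083/325, -1519/325)

T1 rotate right-handed about the x-axis with cos θ = -5/13, sin θ = 12/13: (1, -1, 1) → (1, -7/13, -17/13); (4, 1, -4) → (4, 43/13, 32/13)
T2 translate by (3, -6, 5): (1, -7/13, -17/13) → (4, -85/13, 48/13); (4, 43/13, 32/13) → (7, -35/13, 97/13)
T3 rotate right-handed about the x-axis with cos θ = -7/25, sin θ = 24/25: (4, -85/13, 48/13) → (4, -557/325, -2376/325); (7, -35/13, 97/13) → (7, -2083/325, -1519/325)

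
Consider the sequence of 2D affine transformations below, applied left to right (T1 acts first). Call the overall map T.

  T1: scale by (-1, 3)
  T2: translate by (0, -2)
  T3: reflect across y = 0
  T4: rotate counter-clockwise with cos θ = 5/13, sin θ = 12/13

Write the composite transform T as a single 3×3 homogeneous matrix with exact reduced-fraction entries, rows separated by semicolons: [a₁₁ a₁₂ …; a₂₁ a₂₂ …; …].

T = [-5/13 36/13 -24/13; -12/13 -15/13 10/13; 0 0 1]

T1 = [-1 0 0; 0 3 0; 0 0 1]
T2·T1 = [-1 0 0; 0 3 -2; 0 0 1]
T3·…·T1 = [-1 0 0; 0 -3 2; 0 0 1]
T4·…·T1 = [-5/13 36/13 -24/13; -12/13 -15/13 10/13; 0 0 1]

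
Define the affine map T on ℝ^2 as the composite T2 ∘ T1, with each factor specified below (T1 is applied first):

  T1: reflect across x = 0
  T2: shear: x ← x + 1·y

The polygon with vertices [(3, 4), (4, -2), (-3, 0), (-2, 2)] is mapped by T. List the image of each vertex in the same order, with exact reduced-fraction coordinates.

image vertices: (1, 4), (-6, -2), (3, 0), (4, 2)

T1 reflect across x = 0: (3, 4) → (-3, 4); (4, -2) → (-4, -2); (-3, 0) → (3, 0); (-2, 2) → (2, 2)
T2 shear: x ← x + 1·y: (-3, 4) → (1, 4); (-4, -2) → (-6, -2); (3, 0) → (3, 0); (2, 2) → (4, 2)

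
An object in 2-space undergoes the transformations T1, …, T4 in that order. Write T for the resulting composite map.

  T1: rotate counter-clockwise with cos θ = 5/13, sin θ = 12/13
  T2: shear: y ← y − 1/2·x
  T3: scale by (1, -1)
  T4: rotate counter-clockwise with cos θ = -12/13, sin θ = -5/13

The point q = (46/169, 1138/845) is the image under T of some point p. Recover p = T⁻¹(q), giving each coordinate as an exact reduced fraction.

p = (2/5, 1)

T1 = [5/13 -12/13 0; 12/13 5/13 0; 0 0 1]
T2·T1 = [5/13 -12/13 0; 19/26 11/13 0; 0 0 1]
T3·…·T1 = [5/13 -12/13 0; -19/26 -11/13 0; 0 0 1]
T4·…·T1 = [-215/338 89/169 0; 89/169 192/169 0; 0 0 1]
det M = -1; M⁻¹ = [-192/169 89/169 0; 89/169 215/338 0; 0 0 1]
M⁻¹ · (46/169, 1138/845)ᵀ = (2/5, 1)ᵀ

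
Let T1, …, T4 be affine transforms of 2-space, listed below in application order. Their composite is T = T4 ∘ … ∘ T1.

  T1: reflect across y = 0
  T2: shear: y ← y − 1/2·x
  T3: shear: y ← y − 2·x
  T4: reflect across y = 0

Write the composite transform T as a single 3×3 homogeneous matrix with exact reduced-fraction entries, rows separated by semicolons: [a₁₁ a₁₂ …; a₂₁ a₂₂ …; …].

T = [1 0 0; 5/2 1 0; 0 0 1]

T1 = [1 0 0; 0 -1 0; 0 0 1]
T2·T1 = [1 0 0; -1/2 -1 0; 0 0 1]
T3·…·T1 = [1 0 0; -5/2 -1 0; 0 0 1]
T4·…·T1 = [1 0 0; 5/2 1 0; 0 0 1]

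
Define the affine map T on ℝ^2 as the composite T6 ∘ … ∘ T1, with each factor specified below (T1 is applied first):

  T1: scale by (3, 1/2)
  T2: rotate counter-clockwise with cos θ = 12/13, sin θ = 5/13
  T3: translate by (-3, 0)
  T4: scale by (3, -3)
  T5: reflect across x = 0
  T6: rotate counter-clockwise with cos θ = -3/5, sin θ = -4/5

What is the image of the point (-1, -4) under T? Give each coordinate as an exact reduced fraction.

T1 scale by (3, 1/2): (-1, -4) → (-3, -2)
T2 rotate counter-clockwise with cos θ = 12/13, sin θ = 5/13: (-3, -2) → (-2, -3)
T3 translate by (-3, 0): (-2, -3) → (-5, -3)
T4 scale by (3, -3): (-5, -3) → (-15, 9)
T5 reflect across x = 0: (-15, 9) → (15, 9)
T6 rotate counter-clockwise with cos θ = -3/5, sin θ = -4/5: (15, 9) → (-9/5, -87/5)

T(p) = (-9/5, -87/5)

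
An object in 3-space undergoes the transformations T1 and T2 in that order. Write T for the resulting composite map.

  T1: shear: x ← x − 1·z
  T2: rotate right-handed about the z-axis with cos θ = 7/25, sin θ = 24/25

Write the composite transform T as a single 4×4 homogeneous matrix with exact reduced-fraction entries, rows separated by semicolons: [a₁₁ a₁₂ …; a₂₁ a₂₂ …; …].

T = [7/25 -24/25 -7/25 0; 24/25 7/25 -24/25 0; 0 0 1 0; 0 0 0 1]

T1 = [1 0 -1 0; 0 1 0 0; 0 0 1 0; 0 0 0 1]
T2·T1 = [7/25 -24/25 -7/25 0; 24/25 7/25 -24/25 0; 0 0 1 0; 0 0 0 1]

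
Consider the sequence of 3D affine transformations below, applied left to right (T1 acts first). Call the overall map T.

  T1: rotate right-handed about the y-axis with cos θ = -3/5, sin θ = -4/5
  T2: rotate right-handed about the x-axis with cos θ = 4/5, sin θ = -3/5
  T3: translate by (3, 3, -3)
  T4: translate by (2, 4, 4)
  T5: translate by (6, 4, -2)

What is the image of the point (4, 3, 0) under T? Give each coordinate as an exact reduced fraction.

T1 rotate right-handed about the y-axis with cos θ = -3/5, sin θ = -4/5: (4, 3, 0) → (-12/5, 3, 16/5)
T2 rotate right-handed about the x-axis with cos θ = 4/5, sin θ = -3/5: (-12/5, 3, 16/5) → (-12/5, 108/25, 19/25)
T3 translate by (3, 3, -3): (-12/5, 108/25, 19/25) → (3/5, 183/25, -56/25)
T4 translate by (2, 4, 4): (3/5, 183/25, -56/25) → (13/5, 283/25, 44/25)
T5 translate by (6, 4, -2): (13/5, 283/25, 44/25) → (43/5, 383/25, -6/25)

T(p) = (43/5, 383/25, -6/25)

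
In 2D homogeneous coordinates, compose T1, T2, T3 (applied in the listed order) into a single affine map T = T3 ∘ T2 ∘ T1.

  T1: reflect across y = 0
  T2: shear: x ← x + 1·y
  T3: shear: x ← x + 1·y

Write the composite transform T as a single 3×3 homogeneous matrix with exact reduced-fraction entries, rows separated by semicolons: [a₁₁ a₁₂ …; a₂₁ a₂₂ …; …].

T = [1 -2 0; 0 -1 0; 0 0 1]

T1 = [1 0 0; 0 -1 0; 0 0 1]
T2·T1 = [1 -1 0; 0 -1 0; 0 0 1]
T3·…·T1 = [1 -2 0; 0 -1 0; 0 0 1]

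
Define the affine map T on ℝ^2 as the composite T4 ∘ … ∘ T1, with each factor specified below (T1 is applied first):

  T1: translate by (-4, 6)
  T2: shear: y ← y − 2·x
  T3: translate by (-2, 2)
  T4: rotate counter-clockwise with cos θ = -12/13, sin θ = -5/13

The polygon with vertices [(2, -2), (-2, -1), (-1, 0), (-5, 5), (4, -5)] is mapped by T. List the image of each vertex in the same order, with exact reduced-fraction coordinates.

image vertices: (98/13, -100/13), (191/13, -188/13), (174/13, -181/13), (287/13, -317/13), (3, -2)

T1 translate by (-4, 6): (2, -2) → (-2, 4); (-2, -1) → (-6, 5); (-1, 0) → (-5, 6); (-5, 5) → (-9, 11); (4, -5) → (0, 1)
T2 shear: y ← y − 2·x: (-2, 4) → (-2, 8); (-6, 5) → (-6, 17); (-5, 6) → (-5, 16); (-9, 11) → (-9, 29); (0, 1) → (0, 1)
T3 translate by (-2, 2): (-2, 8) → (-4, 10); (-6, 17) → (-8, 19); (-5, 16) → (-7, 18); (-9, 29) → (-11, 31); (0, 1) → (-2, 3)
T4 rotate counter-clockwise with cos θ = -12/13, sin θ = -5/13: (-4, 10) → (98/13, -100/13); (-8, 19) → (191/13, -188/13); (-7, 18) → (174/13, -181/13); (-11, 31) → (287/13, -317/13); (-2, 3) → (3, -2)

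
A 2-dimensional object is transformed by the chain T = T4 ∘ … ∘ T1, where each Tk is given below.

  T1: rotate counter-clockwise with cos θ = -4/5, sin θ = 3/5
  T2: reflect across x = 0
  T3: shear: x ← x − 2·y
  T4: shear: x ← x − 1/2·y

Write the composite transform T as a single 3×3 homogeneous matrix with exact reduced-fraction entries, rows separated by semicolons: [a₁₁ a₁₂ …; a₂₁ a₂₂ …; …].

T = [-7/10 13/5 0; 3/5 -4/5 0; 0 0 1]

T1 = [-4/5 -3/5 0; 3/5 -4/5 0; 0 0 1]
T2·T1 = [4/5 3/5 0; 3/5 -4/5 0; 0 0 1]
T3·…·T1 = [-2/5 11/5 0; 3/5 -4/5 0; 0 0 1]
T4·…·T1 = [-7/10 13/5 0; 3/5 -4/5 0; 0 0 1]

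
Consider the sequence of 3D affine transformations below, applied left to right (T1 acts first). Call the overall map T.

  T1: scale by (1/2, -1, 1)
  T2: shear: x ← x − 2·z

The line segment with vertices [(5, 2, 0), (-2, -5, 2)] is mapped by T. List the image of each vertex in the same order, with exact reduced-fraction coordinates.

T1 scale by (1/2, -1, 1): (5, 2, 0) → (5/2, -2, 0); (-2, -5, 2) → (-1, 5, 2)
T2 shear: x ← x − 2·z: (5/2, -2, 0) → (5/2, -2, 0); (-1, 5, 2) → (-5, 5, 2)

image vertices: (5/2, -2, 0), (-5, 5, 2)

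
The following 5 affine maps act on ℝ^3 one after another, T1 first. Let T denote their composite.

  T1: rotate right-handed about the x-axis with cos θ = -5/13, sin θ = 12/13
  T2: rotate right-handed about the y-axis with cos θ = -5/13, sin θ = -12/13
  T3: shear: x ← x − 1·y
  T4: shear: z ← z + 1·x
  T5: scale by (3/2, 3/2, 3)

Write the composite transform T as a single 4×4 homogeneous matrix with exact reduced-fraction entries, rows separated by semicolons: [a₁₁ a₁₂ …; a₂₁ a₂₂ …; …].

T = [-15/26 -237/338 324/169 0; 0 -15/26 -18/13 0; 21/13 -417/169 723/169 0; 0 0 0 1]

T1 = [1 0 0 0; 0 -5/13 -12/13 0; 0 12/13 -5/13 0; 0 0 0 1]
T2·T1 = [-5/13 -144/169 60/169 0; 0 -5/13 -12/13 0; 12/13 -60/169 25/169 0; 0 0 0 1]
T3·…·T1 = [-5/13 -79/169 216/169 0; 0 -5/13 -12/13 0; 12/13 -60/169 25/169 0; 0 0 0 1]
T4·…·T1 = [-5/13 -79/169 216/169 0; 0 -5/13 -12/13 0; 7/13 -139/169 241/169 0; 0 0 0 1]
T5·…·T1 = [-15/26 -237/338 324/169 0; 0 -15/26 -18/13 0; 21/13 -417/169 723/169 0; 0 0 0 1]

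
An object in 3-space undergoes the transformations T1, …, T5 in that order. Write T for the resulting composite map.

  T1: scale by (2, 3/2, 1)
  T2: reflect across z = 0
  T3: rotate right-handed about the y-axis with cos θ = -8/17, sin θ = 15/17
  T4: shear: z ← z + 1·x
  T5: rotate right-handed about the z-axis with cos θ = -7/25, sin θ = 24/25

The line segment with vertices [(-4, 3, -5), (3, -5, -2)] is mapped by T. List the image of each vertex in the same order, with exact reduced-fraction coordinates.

image vertices: (-2809/425, 5601/850, 219/17), (3186/425, 921/850, -124/17)

T1 scale by (2, 3/2, 1): (-4, 3, -5) → (-8, 9/2, -5); (3, -5, -2) → (6, -15/2, -2)
T2 reflect across z = 0: (-8, 9/2, -5) → (-8, 9/2, 5); (6, -15/2, -2) → (6, -15/2, 2)
T3 rotate right-handed about the y-axis with cos θ = -8/17, sin θ = 15/17: (-8, 9/2, 5) → (139/17, 9/2, 80/17); (6, -15/2, 2) → (-18/17, -15/2, -106/17)
T4 shear: z ← z + 1·x: (139/17, 9/2, 80/17) → (139/17, 9/2, 219/17); (-18/17, -15/2, -106/17) → (-18/17, -15/2, -124/17)
T5 rotate right-handed about the z-axis with cos θ = -7/25, sin θ = 24/25: (139/17, 9/2, 219/17) → (-2809/425, 5601/850, 219/17); (-18/17, -15/2, -124/17) → (3186/425, 921/850, -124/17)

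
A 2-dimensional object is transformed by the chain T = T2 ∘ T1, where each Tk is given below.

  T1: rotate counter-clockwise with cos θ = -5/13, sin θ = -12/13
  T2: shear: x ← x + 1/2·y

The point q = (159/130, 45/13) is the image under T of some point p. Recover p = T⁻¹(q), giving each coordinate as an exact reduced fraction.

p = (-3, -9/5)

T1 = [-5/13 12/13 0; -12/13 -5/13 0; 0 0 1]
T2·T1 = [-11/13 19/26 0; -12/13 -5/13 0; 0 0 1]
det M = 1; M⁻¹ = [-5/13 -19/26 0; 12/13 -11/13 0; 0 0 1]
M⁻¹ · (159/130, 45/13)ᵀ = (-3, -9/5)ᵀ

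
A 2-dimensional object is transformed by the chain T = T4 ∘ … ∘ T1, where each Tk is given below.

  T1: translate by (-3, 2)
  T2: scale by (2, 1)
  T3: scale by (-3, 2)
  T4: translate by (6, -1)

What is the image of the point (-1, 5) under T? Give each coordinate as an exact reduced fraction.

T1 translate by (-3, 2): (-1, 5) → (-4, 7)
T2 scale by (2, 1): (-4, 7) → (-8, 7)
T3 scale by (-3, 2): (-8, 7) → (24, 14)
T4 translate by (6, -1): (24, 14) → (30, 13)

T(p) = (30, 13)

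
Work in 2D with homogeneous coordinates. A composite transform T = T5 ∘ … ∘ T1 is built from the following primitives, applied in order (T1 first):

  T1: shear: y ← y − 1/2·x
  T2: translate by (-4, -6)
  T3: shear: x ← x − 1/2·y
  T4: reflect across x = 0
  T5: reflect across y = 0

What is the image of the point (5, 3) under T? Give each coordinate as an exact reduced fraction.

T(p) = (-15/4, 11/2)

T1 shear: y ← y − 1/2·x: (5, 3) → (5, 1/2)
T2 translate by (-4, -6): (5, 1/2) → (1, -11/2)
T3 shear: x ← x − 1/2·y: (1, -11/2) → (15/4, -11/2)
T4 reflect across x = 0: (15/4, -11/2) → (-15/4, -11/2)
T5 reflect across y = 0: (-15/4, -11/2) → (-15/4, 11/2)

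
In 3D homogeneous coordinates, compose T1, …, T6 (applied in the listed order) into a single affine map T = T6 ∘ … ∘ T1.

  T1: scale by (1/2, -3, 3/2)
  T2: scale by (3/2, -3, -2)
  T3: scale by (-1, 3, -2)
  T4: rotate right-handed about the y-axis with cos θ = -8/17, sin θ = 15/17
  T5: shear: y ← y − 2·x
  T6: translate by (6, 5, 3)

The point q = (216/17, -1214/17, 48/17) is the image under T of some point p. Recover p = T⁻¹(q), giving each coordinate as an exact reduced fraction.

p = (4, -7/3, 1)

T1 = [1/2 0 0 0; 0 -3 0 0; 0 0 3/2 0; 0 0 0 1]
T2·T1 = [3/4 0 0 0; 0 9 0 0; 0 0 -3 0; 0 0 0 1]
T3·…·T1 = [-3/4 0 0 0; 0 27 0 0; 0 0 6 0; 0 0 0 1]
T4·…·T1 = [6/17 0 90/17 0; 0 27 0 0; 45/68 0 -48/17 0; 0 0 0 1]
T5·…·T1 = [6/17 0 90/17 0; -12/17 27 -180/17 0; 45/68 0 -48/17 0; 0 0 0 1]
T6·…·T1 = [6/17 0 90/17 6; -12/17 27 -180/17 5; 45/68 0 -48/17 3; 0 0 0 1]
det M = -243/2; M⁻¹ = [32/51 0 20/17 -124/17; 2/27 1/27 0 -17/27; 5/34 0 -4/51 -11/17; 0 0 0 1]
M⁻¹ · (216/17, -1214/17, 48/17)ᵀ = (4, -7/3, 1)ᵀ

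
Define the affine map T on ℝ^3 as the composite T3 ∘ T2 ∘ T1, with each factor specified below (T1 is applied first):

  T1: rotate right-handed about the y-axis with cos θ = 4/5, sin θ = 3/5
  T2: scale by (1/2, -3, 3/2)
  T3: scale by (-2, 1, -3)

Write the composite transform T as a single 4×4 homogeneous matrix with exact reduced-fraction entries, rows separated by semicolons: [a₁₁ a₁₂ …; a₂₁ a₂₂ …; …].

T = [-4/5 0 -3/5 0; 0 -3 0 0; 27/10 0 -18/5 0; 0 0 0 1]

T1 = [4/5 0 3/5 0; 0 1 0 0; -3/5 0 4/5 0; 0 0 0 1]
T2·T1 = [2/5 0 3/10 0; 0 -3 0 0; -9/10 0 6/5 0; 0 0 0 1]
T3·…·T1 = [-4/5 0 -3/5 0; 0 -3 0 0; 27/10 0 -18/5 0; 0 0 0 1]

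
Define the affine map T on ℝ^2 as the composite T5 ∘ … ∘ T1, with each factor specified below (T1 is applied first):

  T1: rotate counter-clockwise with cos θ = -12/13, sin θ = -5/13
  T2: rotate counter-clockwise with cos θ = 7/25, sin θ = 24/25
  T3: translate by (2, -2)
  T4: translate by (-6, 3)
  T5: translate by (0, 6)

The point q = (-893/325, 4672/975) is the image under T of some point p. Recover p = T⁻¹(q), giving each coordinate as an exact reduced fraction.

p = (7/3, 1)

T1 = [-12/13 5/13 0; -5/13 -12/13 0; 0 0 1]
T2·T1 = [36/325 323/325 0; -323/325 36/325 0; 0 0 1]
T3·…·T1 = [36/325 323/325 2; -323/325 36/325 -2; 0 0 1]
T4·…·T1 = [36/325 323/325 -4; -323/325 36/325 1; 0 0 1]
T5·…·T1 = [36/325 323/325 -4; -323/325 36/325 7; 0 0 1]
det M = 1; M⁻¹ = [36/325 -323/325 37/5; 323/325 36/325 16/5; 0 0 1]
M⁻¹ · (-893/325, 4672/975)ᵀ = (7/3, 1)ᵀ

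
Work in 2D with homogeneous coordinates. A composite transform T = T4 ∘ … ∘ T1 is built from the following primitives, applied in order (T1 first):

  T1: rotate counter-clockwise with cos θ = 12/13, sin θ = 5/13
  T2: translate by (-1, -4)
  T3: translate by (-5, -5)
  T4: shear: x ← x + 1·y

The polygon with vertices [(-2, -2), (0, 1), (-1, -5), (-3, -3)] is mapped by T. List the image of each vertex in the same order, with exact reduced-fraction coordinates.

T1 rotate counter-clockwise with cos θ = 12/13, sin θ = 5/13: (-2, -2) → (-14/13, -34/13); (0, 1) → (-5/13, 12/13); (-1, -5) → (1, -5); (-3, -3) → (-21/13, -51/13)
T2 translate by (-1, -4): (-14/13, -34/13) → (-27/13, -86/13); (-5/13, 12/13) → (-18/13, -40/13); (1, -5) → (0, -9); (-21/13, -51/13) → (-34/13, -103/13)
T3 translate by (-5, -5): (-27/13, -86/13) → (-92/13, -151/13); (-18/13, -40/13) → (-83/13, -105/13); (0, -9) → (-5, -14); (-34/13, -103/13) → (-99/13, -168/13)
T4 shear: x ← x + 1·y: (-92/13, -151/13) → (-243/13, -151/13); (-83/13, -105/13) → (-188/13, -105/13); (-5, -14) → (-19, -14); (-99/13, -168/13) → (-267/13, -168/13)

image vertices: (-243/13, -151/13), (-188/13, -105/13), (-19, -14), (-267/13, -168/13)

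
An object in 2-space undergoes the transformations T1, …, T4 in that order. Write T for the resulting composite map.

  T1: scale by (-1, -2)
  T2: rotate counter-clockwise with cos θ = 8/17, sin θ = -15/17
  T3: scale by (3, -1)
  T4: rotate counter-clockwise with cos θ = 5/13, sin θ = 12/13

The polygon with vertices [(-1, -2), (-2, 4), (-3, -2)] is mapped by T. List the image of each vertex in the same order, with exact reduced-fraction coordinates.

image vertices: (72/13, 139/13), (-2688/221, -3274/221), (1104/221, 3089/221)

T1 scale by (-1, -2): (-1, -2) → (1, 4); (-2, 4) → (2, -8); (-3, -2) → (3, 4)
T2 rotate counter-clockwise with cos θ = 8/17, sin θ = -15/17: (1, 4) → (4, 1); (2, -8) → (-104/17, -94/17); (3, 4) → (84/17, -13/17)
T3 scale by (3, -1): (4, 1) → (12, -1); (-104/17, -94/17) → (-312/17, 94/17); (84/17, -13/17) → (252/17, 13/17)
T4 rotate counter-clockwise with cos θ = 5/13, sin θ = 12/13: (12, -1) → (72/13, 139/13); (-312/17, 94/17) → (-2688/221, -3274/221); (252/17, 13/17) → (1104/221, 3089/221)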